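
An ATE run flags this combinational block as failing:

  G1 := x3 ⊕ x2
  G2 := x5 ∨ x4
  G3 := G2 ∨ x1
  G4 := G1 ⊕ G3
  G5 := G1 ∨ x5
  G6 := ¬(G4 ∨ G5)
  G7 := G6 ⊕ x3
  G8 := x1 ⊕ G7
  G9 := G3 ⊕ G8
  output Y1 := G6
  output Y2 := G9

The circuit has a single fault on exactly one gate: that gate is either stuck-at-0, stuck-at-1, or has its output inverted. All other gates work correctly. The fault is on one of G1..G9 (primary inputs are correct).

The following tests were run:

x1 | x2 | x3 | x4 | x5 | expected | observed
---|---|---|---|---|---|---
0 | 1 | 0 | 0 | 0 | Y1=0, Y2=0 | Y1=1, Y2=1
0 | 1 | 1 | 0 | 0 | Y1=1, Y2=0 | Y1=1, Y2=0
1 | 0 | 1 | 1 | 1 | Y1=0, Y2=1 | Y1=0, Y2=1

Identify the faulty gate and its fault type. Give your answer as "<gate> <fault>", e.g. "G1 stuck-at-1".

G1 stuck-at-0

Fault-free values for test 1 (x1=0, x2=1, x3=0, x4=0, x5=0): G1=1, G2=0, G3=0, G4=1, G5=1, G6=0, G7=0, G8=0, G9=0, giving Y1=0, Y2=0. Observed Y1=1, Y2=1.
Test 1: faults giving observed Y1=1, Y2=1 are {G1 stuck-at-0, G1 inverted output, G6 stuck-at-1, G6 inverted output}.
Test 2 (x1=0, x2=1, x3=1, x4=0, x5=0): fault-free G1=0, G2=0, G3=0, G4=0, G5=0, G6=1, G7=0, G8=0, G9=0 → Y1=1, Y2=0; observed Y1=1, Y2=0. Eliminates G1 inverted output, G6 inverted output.
Test 3 (x1=1, x2=0, x3=1, x4=1, x5=1): fault-free G1=1, G2=1, G3=1, G4=0, G5=1, G6=0, G7=1, G8=0, G9=1 → Y1=0, Y2=1; observed Y1=0, Y2=1. Eliminates G6 stuck-at-1.
Only G1 stuck-at-0 is consistent with every test.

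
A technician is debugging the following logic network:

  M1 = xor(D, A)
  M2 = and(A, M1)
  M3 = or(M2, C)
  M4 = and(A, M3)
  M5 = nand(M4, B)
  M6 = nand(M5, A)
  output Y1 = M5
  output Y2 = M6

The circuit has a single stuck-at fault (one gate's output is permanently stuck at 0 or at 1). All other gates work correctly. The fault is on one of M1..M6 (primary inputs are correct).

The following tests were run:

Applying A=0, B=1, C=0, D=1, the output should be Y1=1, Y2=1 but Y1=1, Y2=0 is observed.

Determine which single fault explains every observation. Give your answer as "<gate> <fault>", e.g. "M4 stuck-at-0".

Fault-free values for test 1 (A=0, B=1, C=0, D=1): M1=1, M2=0, M3=0, M4=0, M5=1, M6=1, giving Y1=1, Y2=1. Observed Y1=1, Y2=0.
Test 1: faults giving observed Y1=1, Y2=0 are {M6 stuck-at-0}.
Only M6 stuck-at-0 is consistent with every test.

M6 stuck-at-0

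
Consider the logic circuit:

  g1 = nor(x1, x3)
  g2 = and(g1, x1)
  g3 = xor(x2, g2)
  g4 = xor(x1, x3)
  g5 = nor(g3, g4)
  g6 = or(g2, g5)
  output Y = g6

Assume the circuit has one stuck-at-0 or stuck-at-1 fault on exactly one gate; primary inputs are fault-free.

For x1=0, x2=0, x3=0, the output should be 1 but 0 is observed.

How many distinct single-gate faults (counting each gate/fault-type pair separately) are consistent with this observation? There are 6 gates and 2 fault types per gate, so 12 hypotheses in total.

4

Fault-free: g1=1, g2=0, g3=0, g4=0, g5=1, g6=1 → 1. Observed 0.
  g1 stuck-at-0: output 1 ✗
  g1 stuck-at-1: output 1 ✗
  g2 stuck-at-0: output 1 ✗
  g2 stuck-at-1: output 1 ✗
  g3 stuck-at-0: output 1 ✗
  g3 stuck-at-1: output 0 ✓
  g4 stuck-at-0: output 1 ✗
  g4 stuck-at-1: output 0 ✓
  g5 stuck-at-0: output 0 ✓
  g5 stuck-at-1: output 1 ✗
  g6 stuck-at-0: output 0 ✓
  g6 stuck-at-1: output 1 ✗
Consistent faults: {g3 stuck-at-1, g4 stuck-at-1, g5 stuck-at-0, g6 stuck-at-0} — 4 in all.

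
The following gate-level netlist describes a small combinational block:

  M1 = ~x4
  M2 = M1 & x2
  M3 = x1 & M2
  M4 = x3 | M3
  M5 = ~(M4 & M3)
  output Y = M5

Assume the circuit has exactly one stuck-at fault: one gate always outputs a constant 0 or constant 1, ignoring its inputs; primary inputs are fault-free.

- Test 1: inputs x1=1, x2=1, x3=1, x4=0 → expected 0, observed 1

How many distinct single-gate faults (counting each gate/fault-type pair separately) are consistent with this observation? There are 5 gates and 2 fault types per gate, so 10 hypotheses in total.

5

Fault-free: M1=1, M2=1, M3=1, M4=1, M5=0 → 0. Observed 1.
  M1 stuck-at-0: output 1 ✓
  M1 stuck-at-1: output 0 ✗
  M2 stuck-at-0: output 1 ✓
  M2 stuck-at-1: output 0 ✗
  M3 stuck-at-0: output 1 ✓
  M3 stuck-at-1: output 0 ✗
  M4 stuck-at-0: output 1 ✓
  M4 stuck-at-1: output 0 ✗
  M5 stuck-at-0: output 0 ✗
  M5 stuck-at-1: output 1 ✓
Consistent faults: {M1 stuck-at-0, M2 stuck-at-0, M3 stuck-at-0, M4 stuck-at-0, M5 stuck-at-1} — 5 in all.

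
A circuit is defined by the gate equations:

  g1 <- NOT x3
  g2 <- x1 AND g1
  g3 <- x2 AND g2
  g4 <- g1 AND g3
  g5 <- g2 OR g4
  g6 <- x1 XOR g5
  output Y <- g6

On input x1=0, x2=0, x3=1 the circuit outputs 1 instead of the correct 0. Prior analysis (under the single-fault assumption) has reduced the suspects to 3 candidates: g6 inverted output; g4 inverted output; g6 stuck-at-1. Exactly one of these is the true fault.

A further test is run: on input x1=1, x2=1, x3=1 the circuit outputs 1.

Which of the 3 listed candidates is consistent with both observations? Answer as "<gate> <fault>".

g6 stuck-at-1

Evaluate each candidate on input x1=1, x2=1, x3=1:
  g6 inverted output: g1=0, g2=0, g3=0, g4=0, g5=0, g6=0 [inverted output] → 0 — eliminated
  g4 inverted output: g1=0, g2=0, g3=0, g4=1 [inverted output], g5=1, g6=0 → 0 — eliminated
  g6 stuck-at-1: g1=0, g2=0, g3=0, g4=0, g5=0, g6=1 [stuck-at-1] → 1 — matches
Only g6 stuck-at-1 reproduces the observed 1.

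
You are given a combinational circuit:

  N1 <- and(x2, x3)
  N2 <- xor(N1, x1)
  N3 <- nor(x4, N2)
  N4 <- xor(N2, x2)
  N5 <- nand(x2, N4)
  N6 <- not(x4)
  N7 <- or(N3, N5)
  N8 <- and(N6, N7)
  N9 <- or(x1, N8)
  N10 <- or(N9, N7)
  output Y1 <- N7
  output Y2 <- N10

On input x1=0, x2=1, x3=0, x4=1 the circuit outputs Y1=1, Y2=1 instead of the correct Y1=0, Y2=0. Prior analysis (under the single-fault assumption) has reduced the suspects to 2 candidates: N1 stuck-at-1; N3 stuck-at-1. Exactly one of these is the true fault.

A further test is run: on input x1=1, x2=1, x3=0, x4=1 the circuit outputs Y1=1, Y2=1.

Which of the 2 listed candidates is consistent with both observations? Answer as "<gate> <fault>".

N3 stuck-at-1

Evaluate each candidate on input x1=1, x2=1, x3=0, x4=1:
  N1 stuck-at-1: N1=1 [stuck-at-1], N2=0, N3=0, N4=1, N5=0, N6=0, N7=0, N8=0, N9=1, N10=1 → Y1=0, Y2=1 — eliminated
  N3 stuck-at-1: N1=0, N2=1, N3=1 [stuck-at-1], N4=0, N5=1, N6=0, N7=1, N8=0, N9=1, N10=1 → Y1=1, Y2=1 — matches
Only N3 stuck-at-1 reproduces the observed Y1=1, Y2=1.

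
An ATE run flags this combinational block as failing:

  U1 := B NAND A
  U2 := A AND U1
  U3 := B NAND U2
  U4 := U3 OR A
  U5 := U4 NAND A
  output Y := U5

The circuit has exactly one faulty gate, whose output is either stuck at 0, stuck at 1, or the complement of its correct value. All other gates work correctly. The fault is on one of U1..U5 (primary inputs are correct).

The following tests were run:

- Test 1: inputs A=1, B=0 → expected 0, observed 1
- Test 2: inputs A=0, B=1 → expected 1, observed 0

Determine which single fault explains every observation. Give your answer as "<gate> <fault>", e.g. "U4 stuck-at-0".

Fault-free values for test 1 (A=1, B=0): U1=1, U2=1, U3=1, U4=1, U5=0, giving Y=0. Observed 1.
Test 1: faults giving observed 1 are {U4 stuck-at-0, U4 inverted output, U5 stuck-at-1, U5 inverted output}.
Test 2 (A=0, B=1): fault-free U1=1, U2=0, U3=1, U4=1, U5=1 → 1; observed 0. Eliminates U4 stuck-at-0, U4 inverted output, U5 stuck-at-1.
Only U5 inverted output is consistent with every test.

U5 inverted output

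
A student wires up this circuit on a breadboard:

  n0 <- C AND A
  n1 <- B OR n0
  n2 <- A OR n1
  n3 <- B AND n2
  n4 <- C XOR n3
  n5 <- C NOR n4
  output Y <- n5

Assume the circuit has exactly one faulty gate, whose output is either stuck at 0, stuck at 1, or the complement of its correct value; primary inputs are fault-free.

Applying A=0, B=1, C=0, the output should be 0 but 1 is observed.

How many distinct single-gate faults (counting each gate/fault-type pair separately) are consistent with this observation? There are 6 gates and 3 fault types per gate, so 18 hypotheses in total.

10

Fault-free: n0=0, n1=1, n2=1, n3=1, n4=1, n5=0 → 0. Observed 1.
  n0: none of the 3 fault types match ✗
  n1: stuck-at-0, inverted output ✓; others ✗
  n2: stuck-at-0, inverted output ✓; others ✗
  n3: stuck-at-0, inverted output ✓; others ✗
  n4: stuck-at-0, inverted output ✓; others ✗
  n5: stuck-at-1, inverted output ✓; others ✗
Consistent faults: {n1 stuck-at-0, n1 inverted output, n2 stuck-at-0, n2 inverted output, n3 stuck-at-0, n3 inverted output, n4 stuck-at-0, n4 inverted output, n5 stuck-at-1, n5 inverted output} — 10 in all.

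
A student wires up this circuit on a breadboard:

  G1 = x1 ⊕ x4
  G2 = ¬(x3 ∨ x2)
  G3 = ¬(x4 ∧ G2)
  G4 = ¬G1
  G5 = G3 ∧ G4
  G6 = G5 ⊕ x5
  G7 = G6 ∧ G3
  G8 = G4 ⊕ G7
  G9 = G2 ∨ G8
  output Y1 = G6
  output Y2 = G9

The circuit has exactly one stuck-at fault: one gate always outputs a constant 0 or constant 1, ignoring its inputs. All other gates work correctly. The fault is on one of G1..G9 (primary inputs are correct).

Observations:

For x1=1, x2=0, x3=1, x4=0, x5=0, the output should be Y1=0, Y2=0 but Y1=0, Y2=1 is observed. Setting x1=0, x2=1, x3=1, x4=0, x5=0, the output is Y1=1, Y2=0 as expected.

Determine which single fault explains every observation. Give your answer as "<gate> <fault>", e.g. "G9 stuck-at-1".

Fault-free values for test 1 (x1=1, x2=0, x3=1, x4=0, x5=0): G1=1, G2=0, G3=1, G4=0, G5=0, G6=0, G7=0, G8=0, G9=0, giving Y1=0, Y2=0. Observed Y1=0, Y2=1.
Test 1: faults giving observed Y1=0, Y2=1 are {G2 stuck-at-1, G7 stuck-at-1, G8 stuck-at-1, G9 stuck-at-1}.
Test 2 (x1=0, x2=1, x3=1, x4=0, x5=0): fault-free G1=0, G2=0, G3=1, G4=1, G5=1, G6=1, G7=1, G8=0, G9=0 → Y1=1, Y2=0; observed Y1=1, Y2=0. Eliminates G2 stuck-at-1, G8 stuck-at-1, G9 stuck-at-1.
Only G7 stuck-at-1 is consistent with every test.

G7 stuck-at-1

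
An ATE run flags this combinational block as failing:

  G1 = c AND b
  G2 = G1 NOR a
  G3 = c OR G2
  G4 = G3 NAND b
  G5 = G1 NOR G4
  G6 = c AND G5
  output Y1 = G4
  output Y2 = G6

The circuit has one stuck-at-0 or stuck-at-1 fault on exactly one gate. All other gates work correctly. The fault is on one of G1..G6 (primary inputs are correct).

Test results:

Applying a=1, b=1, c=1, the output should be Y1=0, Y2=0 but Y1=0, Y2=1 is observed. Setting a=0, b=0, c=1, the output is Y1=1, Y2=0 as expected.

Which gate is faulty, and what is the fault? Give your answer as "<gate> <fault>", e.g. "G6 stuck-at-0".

Fault-free values for test 1 (a=1, b=1, c=1): G1=1, G2=0, G3=1, G4=0, G5=0, G6=0, giving Y1=0, Y2=0. Observed Y1=0, Y2=1.
Test 1: faults giving observed Y1=0, Y2=1 are {G1 stuck-at-0, G5 stuck-at-1, G6 stuck-at-1}.
Test 2 (a=0, b=0, c=1): fault-free G1=0, G2=1, G3=1, G4=1, G5=0, G6=0 → Y1=1, Y2=0; observed Y1=1, Y2=0. Eliminates G5 stuck-at-1, G6 stuck-at-1.
Only G1 stuck-at-0 is consistent with every test.

G1 stuck-at-0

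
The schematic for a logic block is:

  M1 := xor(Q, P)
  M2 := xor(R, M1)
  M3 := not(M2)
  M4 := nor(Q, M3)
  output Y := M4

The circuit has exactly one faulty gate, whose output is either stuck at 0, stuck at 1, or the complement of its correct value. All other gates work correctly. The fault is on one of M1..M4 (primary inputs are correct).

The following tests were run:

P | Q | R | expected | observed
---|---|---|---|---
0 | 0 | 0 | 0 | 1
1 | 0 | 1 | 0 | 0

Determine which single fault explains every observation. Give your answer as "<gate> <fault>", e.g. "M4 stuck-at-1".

Fault-free values for test 1 (P=0, Q=0, R=0): M1=0, M2=0, M3=1, M4=0, giving Y=0. Observed 1.
Test 1: faults giving observed 1 are {M1 stuck-at-1, M1 inverted output, M2 stuck-at-1, M2 inverted output, M3 stuck-at-0, M3 inverted output, M4 stuck-at-1, M4 inverted output}.
Test 2 (P=1, Q=0, R=1): fault-free M1=1, M2=0, M3=1, M4=0 → 0; observed 0. Eliminates M1 inverted output, M2 stuck-at-1, M2 inverted output, M3 stuck-at-0, M3 inverted output, M4 stuck-at-1, M4 inverted output.
Only M1 stuck-at-1 is consistent with every test.

M1 stuck-at-1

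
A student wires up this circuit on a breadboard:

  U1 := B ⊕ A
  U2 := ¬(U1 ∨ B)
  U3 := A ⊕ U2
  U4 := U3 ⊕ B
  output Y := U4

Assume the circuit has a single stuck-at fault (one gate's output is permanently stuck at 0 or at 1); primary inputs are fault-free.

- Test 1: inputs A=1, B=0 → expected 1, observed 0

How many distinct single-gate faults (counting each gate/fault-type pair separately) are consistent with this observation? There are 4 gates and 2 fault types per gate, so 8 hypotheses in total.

Fault-free: U1=1, U2=0, U3=1, U4=1 → 1. Observed 0.
  U1 stuck-at-0: output 0 ✓
  U1 stuck-at-1: output 1 ✗
  U2 stuck-at-0: output 1 ✗
  U2 stuck-at-1: output 0 ✓
  U3 stuck-at-0: output 0 ✓
  U3 stuck-at-1: output 1 ✗
  U4 stuck-at-0: output 0 ✓
  U4 stuck-at-1: output 1 ✗
Consistent faults: {U1 stuck-at-0, U2 stuck-at-1, U3 stuck-at-0, U4 stuck-at-0} — 4 in all.

4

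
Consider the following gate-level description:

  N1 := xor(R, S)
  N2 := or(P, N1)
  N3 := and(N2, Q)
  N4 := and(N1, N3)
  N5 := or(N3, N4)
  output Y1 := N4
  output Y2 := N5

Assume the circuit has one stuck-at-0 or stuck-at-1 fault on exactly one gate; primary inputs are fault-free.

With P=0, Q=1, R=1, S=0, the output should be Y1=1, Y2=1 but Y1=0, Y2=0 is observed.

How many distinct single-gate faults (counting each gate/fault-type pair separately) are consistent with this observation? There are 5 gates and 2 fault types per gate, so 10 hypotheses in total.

3

Fault-free: N1=1, N2=1, N3=1, N4=1, N5=1 → Y1=1, Y2=1. Observed Y1=0, Y2=0.
  N1 stuck-at-0: output Y1=0, Y2=0 ✓
  N1 stuck-at-1: output Y1=1, Y2=1 ✗
  N2 stuck-at-0: output Y1=0, Y2=0 ✓
  N2 stuck-at-1: output Y1=1, Y2=1 ✗
  N3 stuck-at-0: output Y1=0, Y2=0 ✓
  N3 stuck-at-1: output Y1=1, Y2=1 ✗
  N4 stuck-at-0: output Y1=0, Y2=1 ✗
  N4 stuck-at-1: output Y1=1, Y2=1 ✗
  N5 stuck-at-0: output Y1=1, Y2=0 ✗
  N5 stuck-at-1: output Y1=1, Y2=1 ✗
Consistent faults: {N1 stuck-at-0, N2 stuck-at-0, N3 stuck-at-0} — 3 in all.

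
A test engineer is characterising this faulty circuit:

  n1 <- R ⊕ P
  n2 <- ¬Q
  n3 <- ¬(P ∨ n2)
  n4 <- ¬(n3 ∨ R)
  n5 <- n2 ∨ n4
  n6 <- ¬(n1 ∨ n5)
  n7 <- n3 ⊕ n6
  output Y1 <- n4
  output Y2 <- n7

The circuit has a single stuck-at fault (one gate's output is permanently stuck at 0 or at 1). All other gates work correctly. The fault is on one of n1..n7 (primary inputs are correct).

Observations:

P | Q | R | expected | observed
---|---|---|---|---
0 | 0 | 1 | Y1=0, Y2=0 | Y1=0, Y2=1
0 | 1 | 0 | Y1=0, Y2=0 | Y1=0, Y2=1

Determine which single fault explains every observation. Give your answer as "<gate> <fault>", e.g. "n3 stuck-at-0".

n7 stuck-at-1

Fault-free values for test 1 (P=0, Q=0, R=1): n1=1, n2=1, n3=0, n4=0, n5=1, n6=0, n7=0, giving Y1=0, Y2=0. Observed Y1=0, Y2=1.
Test 1: faults giving observed Y1=0, Y2=1 are {n2 stuck-at-0, n3 stuck-at-1, n6 stuck-at-1, n7 stuck-at-1}.
Test 2 (P=0, Q=1, R=0): fault-free n1=0, n2=0, n3=1, n4=0, n5=0, n6=1, n7=0 → Y1=0, Y2=0; observed Y1=0, Y2=1. Eliminates n2 stuck-at-0, n3 stuck-at-1, n6 stuck-at-1.
Only n7 stuck-at-1 is consistent with every test.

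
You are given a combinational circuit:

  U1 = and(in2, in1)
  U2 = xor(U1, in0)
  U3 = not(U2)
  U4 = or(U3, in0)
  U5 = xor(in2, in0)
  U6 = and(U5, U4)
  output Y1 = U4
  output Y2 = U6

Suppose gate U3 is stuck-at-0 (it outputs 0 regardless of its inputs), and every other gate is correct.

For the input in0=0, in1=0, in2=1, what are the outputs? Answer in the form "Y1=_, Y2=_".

Y1=0, Y2=0

Propagate with U3 forced: U1=0, U2=0, U3=0 [stuck-at-0], U4=0, U5=1, U6=0.
So the outputs are Y1=0, Y2=0. (Without the fault they would be Y1=1, Y2=1.)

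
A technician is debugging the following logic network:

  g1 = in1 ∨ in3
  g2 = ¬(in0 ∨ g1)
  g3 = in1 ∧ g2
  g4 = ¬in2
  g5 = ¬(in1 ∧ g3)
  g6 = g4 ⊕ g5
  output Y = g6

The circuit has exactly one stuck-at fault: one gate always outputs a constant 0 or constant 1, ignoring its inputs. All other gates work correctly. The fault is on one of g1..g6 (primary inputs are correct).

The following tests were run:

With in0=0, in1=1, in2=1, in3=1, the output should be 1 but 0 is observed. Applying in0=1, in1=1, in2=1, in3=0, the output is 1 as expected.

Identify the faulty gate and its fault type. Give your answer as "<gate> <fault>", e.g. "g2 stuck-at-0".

g1 stuck-at-0

Fault-free values for test 1 (in0=0, in1=1, in2=1, in3=1): g1=1, g2=0, g3=0, g4=0, g5=1, g6=1, giving Y=1. Observed 0.
Test 1: faults giving observed 0 are {g1 stuck-at-0, g2 stuck-at-1, g3 stuck-at-1, g4 stuck-at-1, g5 stuck-at-0, g6 stuck-at-0}.
Test 2 (in0=1, in1=1, in2=1, in3=0): fault-free g1=1, g2=0, g3=0, g4=0, g5=1, g6=1 → 1; observed 1. Eliminates g2 stuck-at-1, g3 stuck-at-1, g4 stuck-at-1, g5 stuck-at-0, g6 stuck-at-0.
Only g1 stuck-at-0 is consistent with every test.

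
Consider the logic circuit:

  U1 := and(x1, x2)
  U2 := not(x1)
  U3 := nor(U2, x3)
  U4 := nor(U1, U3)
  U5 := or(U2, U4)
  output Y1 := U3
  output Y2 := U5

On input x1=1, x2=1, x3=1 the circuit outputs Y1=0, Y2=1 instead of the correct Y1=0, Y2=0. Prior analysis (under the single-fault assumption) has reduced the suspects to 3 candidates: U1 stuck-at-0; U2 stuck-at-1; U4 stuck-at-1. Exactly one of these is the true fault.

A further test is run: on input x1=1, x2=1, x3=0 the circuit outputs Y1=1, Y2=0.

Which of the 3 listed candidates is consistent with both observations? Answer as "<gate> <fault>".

U1 stuck-at-0

Evaluate each candidate on input x1=1, x2=1, x3=0:
  U1 stuck-at-0: U1=0 [stuck-at-0], U2=0, U3=1, U4=0, U5=0 → Y1=1, Y2=0 — matches
  U2 stuck-at-1: U1=1, U2=1 [stuck-at-1], U3=0, U4=0, U5=1 → Y1=0, Y2=1 — eliminated
  U4 stuck-at-1: U1=1, U2=0, U3=1, U4=1 [stuck-at-1], U5=1 → Y1=1, Y2=1 — eliminated
Only U1 stuck-at-0 reproduces the observed Y1=1, Y2=0.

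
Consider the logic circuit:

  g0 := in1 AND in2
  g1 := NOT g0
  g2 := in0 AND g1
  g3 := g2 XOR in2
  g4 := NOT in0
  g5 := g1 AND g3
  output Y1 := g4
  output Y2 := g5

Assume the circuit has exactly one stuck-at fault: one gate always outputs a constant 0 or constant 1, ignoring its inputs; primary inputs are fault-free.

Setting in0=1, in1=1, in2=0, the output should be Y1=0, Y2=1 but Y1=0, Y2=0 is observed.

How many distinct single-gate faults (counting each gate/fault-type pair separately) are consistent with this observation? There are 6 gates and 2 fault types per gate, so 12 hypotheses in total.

Fault-free: g0=0, g1=1, g2=1, g3=1, g4=0, g5=1 → Y1=0, Y2=1. Observed Y1=0, Y2=0.
  g0 stuck-at-0: output Y1=0, Y2=1 ✗
  g0 stuck-at-1: output Y1=0, Y2=0 ✓
  g1 stuck-at-0: output Y1=0, Y2=0 ✓
  g1 stuck-at-1: output Y1=0, Y2=1 ✗
  g2 stuck-at-0: output Y1=0, Y2=0 ✓
  g2 stuck-at-1: output Y1=0, Y2=1 ✗
  g3 stuck-at-0: output Y1=0, Y2=0 ✓
  g3 stuck-at-1: output Y1=0, Y2=1 ✗
  g4 stuck-at-0: output Y1=0, Y2=1 ✗
  g4 stuck-at-1: output Y1=1, Y2=1 ✗
  g5 stuck-at-0: output Y1=0, Y2=0 ✓
  g5 stuck-at-1: output Y1=0, Y2=1 ✗
Consistent faults: {g0 stuck-at-1, g1 stuck-at-0, g2 stuck-at-0, g3 stuck-at-0, g5 stuck-at-0} — 5 in all.

5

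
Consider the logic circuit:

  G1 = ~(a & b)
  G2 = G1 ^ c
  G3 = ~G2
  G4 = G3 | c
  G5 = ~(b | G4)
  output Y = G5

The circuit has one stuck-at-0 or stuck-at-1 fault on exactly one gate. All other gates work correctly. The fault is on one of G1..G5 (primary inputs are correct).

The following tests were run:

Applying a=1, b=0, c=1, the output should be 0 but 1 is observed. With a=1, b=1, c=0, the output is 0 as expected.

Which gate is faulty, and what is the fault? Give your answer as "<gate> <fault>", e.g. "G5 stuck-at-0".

Fault-free values for test 1 (a=1, b=0, c=1): G1=1, G2=0, G3=1, G4=1, G5=0, giving Y=0. Observed 1.
Test 1: faults giving observed 1 are {G4 stuck-at-0, G5 stuck-at-1}.
Test 2 (a=1, b=1, c=0): fault-free G1=0, G2=0, G3=1, G4=1, G5=0 → 0; observed 0. Eliminates G5 stuck-at-1.
Only G4 stuck-at-0 is consistent with every test.

G4 stuck-at-0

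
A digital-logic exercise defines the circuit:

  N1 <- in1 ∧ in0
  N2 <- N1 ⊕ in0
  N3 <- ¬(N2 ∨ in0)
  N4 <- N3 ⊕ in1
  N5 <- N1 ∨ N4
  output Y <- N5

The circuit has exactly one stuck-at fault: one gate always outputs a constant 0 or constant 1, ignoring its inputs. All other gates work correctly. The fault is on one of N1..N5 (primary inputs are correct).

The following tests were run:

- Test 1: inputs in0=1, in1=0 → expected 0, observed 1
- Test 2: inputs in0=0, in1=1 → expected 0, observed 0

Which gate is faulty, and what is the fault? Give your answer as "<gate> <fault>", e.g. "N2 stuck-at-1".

Fault-free values for test 1 (in0=1, in1=0): N1=0, N2=1, N3=0, N4=0, N5=0, giving Y=0. Observed 1.
Test 1: faults giving observed 1 are {N1 stuck-at-1, N3 stuck-at-1, N4 stuck-at-1, N5 stuck-at-1}.
Test 2 (in0=0, in1=1): fault-free N1=0, N2=0, N3=1, N4=0, N5=0 → 0; observed 0. Eliminates N1 stuck-at-1, N4 stuck-at-1, N5 stuck-at-1.
Only N3 stuck-at-1 is consistent with every test.

N3 stuck-at-1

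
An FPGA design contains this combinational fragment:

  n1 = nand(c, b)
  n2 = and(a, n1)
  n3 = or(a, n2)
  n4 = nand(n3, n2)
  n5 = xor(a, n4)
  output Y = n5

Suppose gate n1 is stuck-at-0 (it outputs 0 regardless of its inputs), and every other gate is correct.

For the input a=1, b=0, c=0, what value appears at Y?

Propagate with n1 forced: n1=0 [stuck-at-0], n2=0, n3=1, n4=1, n5=0.
So Y = 0. (Without the fault it would be 1.)

0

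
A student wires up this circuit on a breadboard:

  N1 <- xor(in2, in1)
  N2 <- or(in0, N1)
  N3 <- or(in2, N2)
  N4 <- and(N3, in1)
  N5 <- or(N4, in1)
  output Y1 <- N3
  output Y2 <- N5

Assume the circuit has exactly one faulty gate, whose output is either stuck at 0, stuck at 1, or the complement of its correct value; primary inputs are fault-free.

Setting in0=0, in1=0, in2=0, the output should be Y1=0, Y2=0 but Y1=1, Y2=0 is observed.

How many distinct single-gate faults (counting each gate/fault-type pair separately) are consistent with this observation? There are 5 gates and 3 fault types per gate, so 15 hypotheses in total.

Fault-free: N1=0, N2=0, N3=0, N4=0, N5=0 → Y1=0, Y2=0. Observed Y1=1, Y2=0.
  N1: stuck-at-1, inverted output ✓; others ✗
  N2: stuck-at-1, inverted output ✓; others ✗
  N3: stuck-at-1, inverted output ✓; others ✗
  N4: none of the 3 fault types match ✗
  N5: none of the 3 fault types match ✗
Consistent faults: {N1 stuck-at-1, N1 inverted output, N2 stuck-at-1, N2 inverted output, N3 stuck-at-1, N3 inverted output} — 6 in all.

6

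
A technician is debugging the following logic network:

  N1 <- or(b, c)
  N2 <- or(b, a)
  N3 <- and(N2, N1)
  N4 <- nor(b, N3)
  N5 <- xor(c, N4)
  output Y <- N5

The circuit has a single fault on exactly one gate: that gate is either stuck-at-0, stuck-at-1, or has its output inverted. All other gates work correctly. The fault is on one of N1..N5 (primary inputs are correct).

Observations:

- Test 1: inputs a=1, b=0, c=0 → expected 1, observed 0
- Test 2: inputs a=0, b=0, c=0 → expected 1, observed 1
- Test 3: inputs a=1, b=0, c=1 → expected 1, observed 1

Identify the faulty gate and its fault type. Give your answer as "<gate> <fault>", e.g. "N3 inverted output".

Fault-free values for test 1 (a=1, b=0, c=0): N1=0, N2=1, N3=0, N4=1, N5=1, giving Y=1. Observed 0.
Test 1: faults giving observed 0 are {N1 stuck-at-1, N1 inverted output, N3 stuck-at-1, N3 inverted output, N4 stuck-at-0, N4 inverted output, N5 stuck-at-0, N5 inverted output}.
Test 2 (a=0, b=0, c=0): fault-free N1=0, N2=0, N3=0, N4=1, N5=1 → 1; observed 1. Eliminates N3 stuck-at-1, N3 inverted output, N4 stuck-at-0, N4 inverted output, N5 stuck-at-0, N5 inverted output.
Test 3 (a=1, b=0, c=1): fault-free N1=1, N2=1, N3=1, N4=0, N5=1 → 1; observed 1. Eliminates N1 inverted output.
Only N1 stuck-at-1 is consistent with every test.

N1 stuck-at-1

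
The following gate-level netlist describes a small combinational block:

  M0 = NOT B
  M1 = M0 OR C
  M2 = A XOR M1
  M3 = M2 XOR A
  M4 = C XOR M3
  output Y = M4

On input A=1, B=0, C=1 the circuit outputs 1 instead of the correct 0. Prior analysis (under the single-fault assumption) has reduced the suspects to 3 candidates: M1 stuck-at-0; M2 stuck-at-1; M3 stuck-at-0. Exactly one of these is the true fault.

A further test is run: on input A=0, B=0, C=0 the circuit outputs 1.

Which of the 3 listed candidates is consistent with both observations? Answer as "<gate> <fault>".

M2 stuck-at-1

Evaluate each candidate on input A=0, B=0, C=0:
  M1 stuck-at-0: M0=1, M1=0 [stuck-at-0], M2=0, M3=0, M4=0 → 0 — eliminated
  M2 stuck-at-1: M0=1, M1=1, M2=1 [stuck-at-1], M3=1, M4=1 → 1 — matches
  M3 stuck-at-0: M0=1, M1=1, M2=1, M3=0 [stuck-at-0], M4=0 → 0 — eliminated
Only M2 stuck-at-1 reproduces the observed 1.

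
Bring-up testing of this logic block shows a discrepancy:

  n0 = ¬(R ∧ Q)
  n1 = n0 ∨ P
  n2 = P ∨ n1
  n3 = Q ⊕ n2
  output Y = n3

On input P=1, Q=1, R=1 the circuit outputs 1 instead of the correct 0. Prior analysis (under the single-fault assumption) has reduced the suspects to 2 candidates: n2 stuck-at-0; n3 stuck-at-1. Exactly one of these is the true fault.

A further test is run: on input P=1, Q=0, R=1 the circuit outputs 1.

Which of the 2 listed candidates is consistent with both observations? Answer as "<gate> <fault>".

Evaluate each candidate on input P=1, Q=0, R=1:
  n2 stuck-at-0: n0=1, n1=1, n2=0 [stuck-at-0], n3=0 → 0 — eliminated
  n3 stuck-at-1: n0=1, n1=1, n2=1, n3=1 [stuck-at-1] → 1 — matches
Only n3 stuck-at-1 reproduces the observed 1.

n3 stuck-at-1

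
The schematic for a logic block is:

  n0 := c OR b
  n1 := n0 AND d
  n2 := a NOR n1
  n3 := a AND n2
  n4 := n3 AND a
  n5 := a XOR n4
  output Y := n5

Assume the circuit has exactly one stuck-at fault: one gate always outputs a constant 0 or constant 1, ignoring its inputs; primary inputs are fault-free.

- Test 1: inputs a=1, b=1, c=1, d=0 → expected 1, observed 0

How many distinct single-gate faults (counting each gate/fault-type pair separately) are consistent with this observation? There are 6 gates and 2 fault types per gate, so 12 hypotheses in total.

Fault-free: n0=1, n1=0, n2=0, n3=0, n4=0, n5=1 → 1. Observed 0.
  n0 stuck-at-0: output 1 ✗
  n0 stuck-at-1: output 1 ✗
  n1 stuck-at-0: output 1 ✗
  n1 stuck-at-1: output 1 ✗
  n2 stuck-at-0: output 1 ✗
  n2 stuck-at-1: output 0 ✓
  n3 stuck-at-0: output 1 ✗
  n3 stuck-at-1: output 0 ✓
  n4 stuck-at-0: output 1 ✗
  n4 stuck-at-1: output 0 ✓
  n5 stuck-at-0: output 0 ✓
  n5 stuck-at-1: output 1 ✗
Consistent faults: {n2 stuck-at-1, n3 stuck-at-1, n4 stuck-at-1, n5 stuck-at-0} — 4 in all.

4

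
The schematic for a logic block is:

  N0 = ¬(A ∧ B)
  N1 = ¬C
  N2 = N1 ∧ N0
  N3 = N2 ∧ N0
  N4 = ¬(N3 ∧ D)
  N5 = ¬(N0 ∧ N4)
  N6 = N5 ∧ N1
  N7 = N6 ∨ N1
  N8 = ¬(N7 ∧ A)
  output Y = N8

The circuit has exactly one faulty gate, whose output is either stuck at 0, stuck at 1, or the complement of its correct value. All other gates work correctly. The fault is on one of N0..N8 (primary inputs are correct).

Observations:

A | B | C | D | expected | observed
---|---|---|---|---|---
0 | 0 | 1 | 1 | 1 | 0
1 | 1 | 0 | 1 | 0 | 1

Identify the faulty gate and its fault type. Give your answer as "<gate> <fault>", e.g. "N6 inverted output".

Fault-free values for test 1 (A=0, B=0, C=1, D=1): N0=1, N1=0, N2=0, N3=0, N4=1, N5=0, N6=0, N7=0, N8=1, giving Y=1. Observed 0.
Test 1: faults giving observed 0 are {N8 stuck-at-0, N8 inverted output}.
Test 2 (A=1, B=1, C=0, D=1): fault-free N0=0, N1=1, N2=0, N3=0, N4=1, N5=1, N6=1, N7=1, N8=0 → 0; observed 1. Eliminates N8 stuck-at-0.
Only N8 inverted output is consistent with every test.

N8 inverted output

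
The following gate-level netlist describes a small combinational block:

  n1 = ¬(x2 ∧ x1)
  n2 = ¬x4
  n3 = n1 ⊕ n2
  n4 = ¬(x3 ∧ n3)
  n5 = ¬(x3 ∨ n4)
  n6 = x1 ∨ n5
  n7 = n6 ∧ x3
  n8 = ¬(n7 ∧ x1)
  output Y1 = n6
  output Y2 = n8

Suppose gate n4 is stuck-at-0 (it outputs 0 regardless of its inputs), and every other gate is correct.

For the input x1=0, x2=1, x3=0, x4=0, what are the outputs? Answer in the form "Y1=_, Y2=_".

Y1=1, Y2=1

Propagate with n4 forced: n1=1, n2=1, n3=0, n4=0 [stuck-at-0], n5=1, n6=1, n7=0, n8=1.
So the outputs are Y1=1, Y2=1. (Without the fault they would be Y1=0, Y2=1.)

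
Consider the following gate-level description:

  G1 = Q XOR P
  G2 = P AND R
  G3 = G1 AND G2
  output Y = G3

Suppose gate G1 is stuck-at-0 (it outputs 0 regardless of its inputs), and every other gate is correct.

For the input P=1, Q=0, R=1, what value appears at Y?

0

Propagate with G1 forced: G1=0 [stuck-at-0], G2=1, G3=0.
So Y = 0. (Without the fault it would be 1.)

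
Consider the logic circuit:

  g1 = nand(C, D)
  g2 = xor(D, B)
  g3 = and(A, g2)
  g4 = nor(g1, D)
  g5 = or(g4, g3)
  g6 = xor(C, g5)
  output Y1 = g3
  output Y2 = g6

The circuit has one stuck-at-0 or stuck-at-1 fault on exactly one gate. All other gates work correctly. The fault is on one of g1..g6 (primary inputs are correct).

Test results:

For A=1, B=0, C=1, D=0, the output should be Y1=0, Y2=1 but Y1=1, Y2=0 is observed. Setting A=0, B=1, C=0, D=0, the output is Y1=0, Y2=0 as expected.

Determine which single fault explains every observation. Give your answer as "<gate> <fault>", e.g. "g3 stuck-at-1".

Fault-free values for test 1 (A=1, B=0, C=1, D=0): g1=1, g2=0, g3=0, g4=0, g5=0, g6=1, giving Y1=0, Y2=1. Observed Y1=1, Y2=0.
Test 1: faults giving observed Y1=1, Y2=0 are {g2 stuck-at-1, g3 stuck-at-1}.
Test 2 (A=0, B=1, C=0, D=0): fault-free g1=1, g2=1, g3=0, g4=0, g5=0, g6=0 → Y1=0, Y2=0; observed Y1=0, Y2=0. Eliminates g3 stuck-at-1.
Only g2 stuck-at-1 is consistent with every test.

g2 stuck-at-1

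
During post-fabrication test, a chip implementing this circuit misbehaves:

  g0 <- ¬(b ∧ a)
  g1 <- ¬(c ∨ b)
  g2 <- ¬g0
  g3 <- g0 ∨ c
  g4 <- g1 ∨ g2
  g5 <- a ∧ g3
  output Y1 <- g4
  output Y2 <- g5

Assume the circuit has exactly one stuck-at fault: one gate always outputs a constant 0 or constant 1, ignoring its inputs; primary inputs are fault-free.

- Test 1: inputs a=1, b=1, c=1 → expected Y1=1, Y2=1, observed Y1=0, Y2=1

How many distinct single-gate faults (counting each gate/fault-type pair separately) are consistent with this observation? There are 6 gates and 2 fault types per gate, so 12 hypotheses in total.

3

Fault-free: g0=0, g1=0, g2=1, g3=1, g4=1, g5=1 → Y1=1, Y2=1. Observed Y1=0, Y2=1.
  g0 stuck-at-0: output Y1=1, Y2=1 ✗
  g0 stuck-at-1: output Y1=0, Y2=1 ✓
  g1 stuck-at-0: output Y1=1, Y2=1 ✗
  g1 stuck-at-1: output Y1=1, Y2=1 ✗
  g2 stuck-at-0: output Y1=0, Y2=1 ✓
  g2 stuck-at-1: output Y1=1, Y2=1 ✗
  g3 stuck-at-0: output Y1=1, Y2=0 ✗
  g3 stuck-at-1: output Y1=1, Y2=1 ✗
  g4 stuck-at-0: output Y1=0, Y2=1 ✓
  g4 stuck-at-1: output Y1=1, Y2=1 ✗
  g5 stuck-at-0: output Y1=1, Y2=0 ✗
  g5 stuck-at-1: output Y1=1, Y2=1 ✗
Consistent faults: {g0 stuck-at-1, g2 stuck-at-0, g4 stuck-at-0} — 3 in all.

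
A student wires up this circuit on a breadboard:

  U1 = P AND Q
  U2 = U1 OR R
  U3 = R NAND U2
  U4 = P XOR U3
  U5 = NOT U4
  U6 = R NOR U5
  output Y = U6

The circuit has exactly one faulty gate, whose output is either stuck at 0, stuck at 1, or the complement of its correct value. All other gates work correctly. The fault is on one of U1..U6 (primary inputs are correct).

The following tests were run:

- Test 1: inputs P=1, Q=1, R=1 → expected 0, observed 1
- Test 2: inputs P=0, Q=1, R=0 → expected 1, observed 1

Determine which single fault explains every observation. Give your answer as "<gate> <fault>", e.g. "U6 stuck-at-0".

U6 stuck-at-1

Fault-free values for test 1 (P=1, Q=1, R=1): U1=1, U2=1, U3=0, U4=1, U5=0, U6=0, giving Y=0. Observed 1.
Test 1: faults giving observed 1 are {U6 stuck-at-1, U6 inverted output}.
Test 2 (P=0, Q=1, R=0): fault-free U1=0, U2=0, U3=1, U4=1, U5=0, U6=1 → 1; observed 1. Eliminates U6 inverted output.
Only U6 stuck-at-1 is consistent with every test.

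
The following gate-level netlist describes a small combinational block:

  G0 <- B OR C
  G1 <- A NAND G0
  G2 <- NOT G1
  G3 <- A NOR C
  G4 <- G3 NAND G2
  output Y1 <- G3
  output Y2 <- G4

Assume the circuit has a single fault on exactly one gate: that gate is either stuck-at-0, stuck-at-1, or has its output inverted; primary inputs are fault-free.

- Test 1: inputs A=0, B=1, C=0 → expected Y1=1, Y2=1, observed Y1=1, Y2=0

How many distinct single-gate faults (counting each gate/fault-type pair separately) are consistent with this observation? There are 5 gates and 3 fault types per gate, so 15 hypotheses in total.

Fault-free: G0=1, G1=1, G2=0, G3=1, G4=1 → Y1=1, Y2=1. Observed Y1=1, Y2=0.
  G0: none of the 3 fault types match ✗
  G1: stuck-at-0, inverted output ✓; others ✗
  G2: stuck-at-1, inverted output ✓; others ✗
  G3: none of the 3 fault types match ✗
  G4: stuck-at-0, inverted output ✓; others ✗
Consistent faults: {G1 stuck-at-0, G1 inverted output, G2 stuck-at-1, G2 inverted output, G4 stuck-at-0, G4 inverted output} — 6 in all.

6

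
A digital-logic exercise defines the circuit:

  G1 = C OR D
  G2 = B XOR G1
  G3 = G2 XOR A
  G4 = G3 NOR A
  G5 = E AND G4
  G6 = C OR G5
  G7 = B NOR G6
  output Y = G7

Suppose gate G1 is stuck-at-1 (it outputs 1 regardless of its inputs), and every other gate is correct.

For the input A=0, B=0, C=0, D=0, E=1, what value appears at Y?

1

Propagate with G1 forced: G1=1 [stuck-at-1], G2=1, G3=1, G4=0, G5=0, G6=0, G7=1.
So Y = 1. (Without the fault it would be 0.)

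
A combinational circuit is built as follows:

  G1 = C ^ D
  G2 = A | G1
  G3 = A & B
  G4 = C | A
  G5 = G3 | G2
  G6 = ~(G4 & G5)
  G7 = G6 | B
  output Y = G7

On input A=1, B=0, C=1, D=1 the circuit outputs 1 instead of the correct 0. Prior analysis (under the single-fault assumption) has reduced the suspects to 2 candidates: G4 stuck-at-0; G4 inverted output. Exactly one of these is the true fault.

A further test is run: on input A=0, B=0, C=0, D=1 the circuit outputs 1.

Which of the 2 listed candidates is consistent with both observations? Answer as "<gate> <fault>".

G4 stuck-at-0

Evaluate each candidate on input A=0, B=0, C=0, D=1:
  G4 stuck-at-0: G1=1, G2=1, G3=0, G4=0 [stuck-at-0], G5=1, G6=1, G7=1 → 1 — matches
  G4 inverted output: G1=1, G2=1, G3=0, G4=1 [inverted output], G5=1, G6=0, G7=0 → 0 — eliminated
Only G4 stuck-at-0 reproduces the observed 1.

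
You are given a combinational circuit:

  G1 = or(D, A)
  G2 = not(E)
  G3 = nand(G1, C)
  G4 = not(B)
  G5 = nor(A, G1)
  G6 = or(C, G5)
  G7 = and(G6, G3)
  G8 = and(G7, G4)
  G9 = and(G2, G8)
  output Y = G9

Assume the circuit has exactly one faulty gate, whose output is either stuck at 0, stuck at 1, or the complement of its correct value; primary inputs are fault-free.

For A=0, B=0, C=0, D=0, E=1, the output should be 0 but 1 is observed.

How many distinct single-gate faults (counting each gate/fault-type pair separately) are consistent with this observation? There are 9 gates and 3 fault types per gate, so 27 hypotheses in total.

4

Fault-free: G1=0, G2=0, G3=1, G4=1, G5=1, G6=1, G7=1, G8=1, G9=0 → 0. Observed 1.
  G1: none of the 3 fault types match ✗
  G2: stuck-at-1, inverted output ✓; others ✗
  G3: none of the 3 fault types match ✗
  G4: none of the 3 fault types match ✗
  G5: none of the 3 fault types match ✗
  G6: none of the 3 fault types match ✗
  G7: none of the 3 fault types match ✗
  G8: none of the 3 fault types match ✗
  G9: stuck-at-1, inverted output ✓; others ✗
Consistent faults: {G2 stuck-at-1, G2 inverted output, G9 stuck-at-1, G9 inverted output} — 4 in all.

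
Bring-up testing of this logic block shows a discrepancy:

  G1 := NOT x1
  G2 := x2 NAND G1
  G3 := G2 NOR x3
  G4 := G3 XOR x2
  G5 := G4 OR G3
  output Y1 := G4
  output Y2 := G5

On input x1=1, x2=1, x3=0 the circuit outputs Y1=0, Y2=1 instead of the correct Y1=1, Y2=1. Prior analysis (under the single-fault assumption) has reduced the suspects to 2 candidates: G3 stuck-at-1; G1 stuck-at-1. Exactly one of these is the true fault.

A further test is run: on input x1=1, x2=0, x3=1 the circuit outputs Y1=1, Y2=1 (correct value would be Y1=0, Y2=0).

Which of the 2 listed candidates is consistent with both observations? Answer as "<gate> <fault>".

G3 stuck-at-1

Evaluate each candidate on input x1=1, x2=0, x3=1:
  G3 stuck-at-1: G1=0, G2=1, G3=1 [stuck-at-1], G4=1, G5=1 → Y1=1, Y2=1 — matches
  G1 stuck-at-1: G1=1 [stuck-at-1], G2=1, G3=0, G4=0, G5=0 → Y1=0, Y2=0 — eliminated
Only G3 stuck-at-1 reproduces the observed Y1=1, Y2=1.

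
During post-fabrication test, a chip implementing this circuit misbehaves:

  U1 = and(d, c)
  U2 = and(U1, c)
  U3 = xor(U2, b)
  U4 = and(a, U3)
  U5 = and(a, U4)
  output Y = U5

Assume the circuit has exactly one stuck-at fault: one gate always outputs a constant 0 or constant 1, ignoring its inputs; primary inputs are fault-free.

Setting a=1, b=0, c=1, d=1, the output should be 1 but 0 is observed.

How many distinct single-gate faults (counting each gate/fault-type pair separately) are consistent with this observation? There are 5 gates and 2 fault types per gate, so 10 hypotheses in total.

Fault-free: U1=1, U2=1, U3=1, U4=1, U5=1 → 1. Observed 0.
  U1 stuck-at-0: output 0 ✓
  U1 stuck-at-1: output 1 ✗
  U2 stuck-at-0: output 0 ✓
  U2 stuck-at-1: output 1 ✗
  U3 stuck-at-0: output 0 ✓
  U3 stuck-at-1: output 1 ✗
  U4 stuck-at-0: output 0 ✓
  U4 stuck-at-1: output 1 ✗
  U5 stuck-at-0: output 0 ✓
  U5 stuck-at-1: output 1 ✗
Consistent faults: {U1 stuck-at-0, U2 stuck-at-0, U3 stuck-at-0, U4 stuck-at-0, U5 stuck-at-0} — 5 in all.

5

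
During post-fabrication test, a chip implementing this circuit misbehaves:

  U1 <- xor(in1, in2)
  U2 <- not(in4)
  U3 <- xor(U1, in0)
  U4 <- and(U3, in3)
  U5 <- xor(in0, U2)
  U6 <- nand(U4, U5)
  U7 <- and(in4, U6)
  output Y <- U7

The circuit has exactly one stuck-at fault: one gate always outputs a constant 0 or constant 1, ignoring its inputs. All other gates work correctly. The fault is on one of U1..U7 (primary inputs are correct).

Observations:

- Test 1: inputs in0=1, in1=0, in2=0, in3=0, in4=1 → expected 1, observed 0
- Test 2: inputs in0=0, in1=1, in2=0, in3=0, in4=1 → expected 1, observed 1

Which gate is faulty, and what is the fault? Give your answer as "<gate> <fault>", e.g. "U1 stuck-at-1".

U4 stuck-at-1

Fault-free values for test 1 (in0=1, in1=0, in2=0, in3=0, in4=1): U1=0, U2=0, U3=1, U4=0, U5=1, U6=1, U7=1, giving Y=1. Observed 0.
Test 1: faults giving observed 0 are {U4 stuck-at-1, U6 stuck-at-0, U7 stuck-at-0}.
Test 2 (in0=0, in1=1, in2=0, in3=0, in4=1): fault-free U1=1, U2=0, U3=1, U4=0, U5=0, U6=1, U7=1 → 1; observed 1. Eliminates U6 stuck-at-0, U7 stuck-at-0.
Only U4 stuck-at-1 is consistent with every test.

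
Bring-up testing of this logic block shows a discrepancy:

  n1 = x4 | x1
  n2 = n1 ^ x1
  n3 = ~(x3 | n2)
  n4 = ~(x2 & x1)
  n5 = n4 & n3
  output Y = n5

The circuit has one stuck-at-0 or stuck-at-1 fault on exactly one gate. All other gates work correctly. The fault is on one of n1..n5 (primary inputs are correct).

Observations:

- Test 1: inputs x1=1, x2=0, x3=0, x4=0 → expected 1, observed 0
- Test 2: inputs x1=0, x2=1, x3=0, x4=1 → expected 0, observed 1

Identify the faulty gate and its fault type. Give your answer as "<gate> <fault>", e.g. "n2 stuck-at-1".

n1 stuck-at-0

Fault-free values for test 1 (x1=1, x2=0, x3=0, x4=0): n1=1, n2=0, n3=1, n4=1, n5=1, giving Y=1. Observed 0.
Test 1: faults giving observed 0 are {n1 stuck-at-0, n2 stuck-at-1, n3 stuck-at-0, n4 stuck-at-0, n5 stuck-at-0}.
Test 2 (x1=0, x2=1, x3=0, x4=1): fault-free n1=1, n2=1, n3=0, n4=1, n5=0 → 0; observed 1. Eliminates n2 stuck-at-1, n3 stuck-at-0, n4 stuck-at-0, n5 stuck-at-0.
Only n1 stuck-at-0 is consistent with every test.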